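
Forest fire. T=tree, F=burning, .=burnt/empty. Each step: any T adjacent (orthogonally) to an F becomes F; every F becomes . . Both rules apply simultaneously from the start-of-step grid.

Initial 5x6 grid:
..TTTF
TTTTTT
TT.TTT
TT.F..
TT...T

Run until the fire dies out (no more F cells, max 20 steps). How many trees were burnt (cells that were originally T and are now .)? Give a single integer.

Step 1: +3 fires, +2 burnt (F count now 3)
Step 2: +5 fires, +3 burnt (F count now 5)
Step 3: +2 fires, +5 burnt (F count now 2)
Step 4: +1 fires, +2 burnt (F count now 1)
Step 5: +2 fires, +1 burnt (F count now 2)
Step 6: +2 fires, +2 burnt (F count now 2)
Step 7: +2 fires, +2 burnt (F count now 2)
Step 8: +1 fires, +2 burnt (F count now 1)
Step 9: +0 fires, +1 burnt (F count now 0)
Fire out after step 9
Initially T: 19, now '.': 29
Total burnt (originally-T cells now '.'): 18

Answer: 18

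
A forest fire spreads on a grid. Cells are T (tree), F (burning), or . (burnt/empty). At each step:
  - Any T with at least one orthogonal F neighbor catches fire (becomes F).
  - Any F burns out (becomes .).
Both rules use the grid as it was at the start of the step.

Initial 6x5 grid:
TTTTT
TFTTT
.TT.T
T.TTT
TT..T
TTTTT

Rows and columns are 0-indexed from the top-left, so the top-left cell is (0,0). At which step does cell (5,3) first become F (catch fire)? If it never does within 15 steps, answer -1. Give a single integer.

Step 1: cell (5,3)='T' (+4 fires, +1 burnt)
Step 2: cell (5,3)='T' (+4 fires, +4 burnt)
Step 3: cell (5,3)='T' (+3 fires, +4 burnt)
Step 4: cell (5,3)='T' (+3 fires, +3 burnt)
Step 5: cell (5,3)='T' (+1 fires, +3 burnt)
Step 6: cell (5,3)='T' (+1 fires, +1 burnt)
Step 7: cell (5,3)='T' (+1 fires, +1 burnt)
Step 8: cell (5,3)='F' (+1 fires, +1 burnt)
  -> target ignites at step 8
Step 9: cell (5,3)='.' (+1 fires, +1 burnt)
Step 10: cell (5,3)='.' (+1 fires, +1 burnt)
Step 11: cell (5,3)='.' (+2 fires, +1 burnt)
Step 12: cell (5,3)='.' (+1 fires, +2 burnt)
Step 13: cell (5,3)='.' (+1 fires, +1 burnt)
Step 14: cell (5,3)='.' (+0 fires, +1 burnt)
  fire out at step 14

8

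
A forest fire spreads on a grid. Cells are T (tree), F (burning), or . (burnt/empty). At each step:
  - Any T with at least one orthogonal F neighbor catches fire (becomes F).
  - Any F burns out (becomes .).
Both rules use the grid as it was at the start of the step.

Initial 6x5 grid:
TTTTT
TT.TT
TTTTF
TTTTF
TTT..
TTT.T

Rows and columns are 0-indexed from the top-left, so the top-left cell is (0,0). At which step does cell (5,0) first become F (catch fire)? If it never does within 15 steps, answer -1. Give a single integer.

Step 1: cell (5,0)='T' (+3 fires, +2 burnt)
Step 2: cell (5,0)='T' (+4 fires, +3 burnt)
Step 3: cell (5,0)='T' (+4 fires, +4 burnt)
Step 4: cell (5,0)='T' (+6 fires, +4 burnt)
Step 5: cell (5,0)='T' (+4 fires, +6 burnt)
Step 6: cell (5,0)='F' (+2 fires, +4 burnt)
  -> target ignites at step 6
Step 7: cell (5,0)='.' (+0 fires, +2 burnt)
  fire out at step 7

6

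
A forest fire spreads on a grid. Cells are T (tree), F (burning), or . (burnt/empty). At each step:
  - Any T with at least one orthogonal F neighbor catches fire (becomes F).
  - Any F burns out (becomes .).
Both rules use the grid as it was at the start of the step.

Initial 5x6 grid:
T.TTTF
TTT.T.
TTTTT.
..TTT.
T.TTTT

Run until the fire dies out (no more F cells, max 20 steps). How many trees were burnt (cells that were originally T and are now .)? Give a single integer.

Answer: 20

Derivation:
Step 1: +1 fires, +1 burnt (F count now 1)
Step 2: +2 fires, +1 burnt (F count now 2)
Step 3: +2 fires, +2 burnt (F count now 2)
Step 4: +3 fires, +2 burnt (F count now 3)
Step 5: +4 fires, +3 burnt (F count now 4)
Step 6: +5 fires, +4 burnt (F count now 5)
Step 7: +3 fires, +5 burnt (F count now 3)
Step 8: +0 fires, +3 burnt (F count now 0)
Fire out after step 8
Initially T: 21, now '.': 29
Total burnt (originally-T cells now '.'): 20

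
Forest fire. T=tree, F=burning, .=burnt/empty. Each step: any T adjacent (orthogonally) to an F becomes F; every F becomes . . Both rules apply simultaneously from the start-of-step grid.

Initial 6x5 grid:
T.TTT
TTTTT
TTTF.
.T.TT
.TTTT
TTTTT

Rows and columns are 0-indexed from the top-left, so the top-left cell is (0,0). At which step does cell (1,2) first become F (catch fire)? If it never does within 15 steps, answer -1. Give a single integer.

Step 1: cell (1,2)='T' (+3 fires, +1 burnt)
Step 2: cell (1,2)='F' (+6 fires, +3 burnt)
  -> target ignites at step 2
Step 3: cell (1,2)='.' (+8 fires, +6 burnt)
Step 4: cell (1,2)='.' (+4 fires, +8 burnt)
Step 5: cell (1,2)='.' (+2 fires, +4 burnt)
Step 6: cell (1,2)='.' (+1 fires, +2 burnt)
Step 7: cell (1,2)='.' (+0 fires, +1 burnt)
  fire out at step 7

2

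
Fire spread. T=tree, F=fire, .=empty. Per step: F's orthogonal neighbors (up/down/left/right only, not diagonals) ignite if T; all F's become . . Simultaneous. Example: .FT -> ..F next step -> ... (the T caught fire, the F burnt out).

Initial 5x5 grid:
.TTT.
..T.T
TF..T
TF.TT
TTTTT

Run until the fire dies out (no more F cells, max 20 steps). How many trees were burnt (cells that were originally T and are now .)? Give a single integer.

Answer: 11

Derivation:
Step 1: +3 fires, +2 burnt (F count now 3)
Step 2: +2 fires, +3 burnt (F count now 2)
Step 3: +1 fires, +2 burnt (F count now 1)
Step 4: +2 fires, +1 burnt (F count now 2)
Step 5: +1 fires, +2 burnt (F count now 1)
Step 6: +1 fires, +1 burnt (F count now 1)
Step 7: +1 fires, +1 burnt (F count now 1)
Step 8: +0 fires, +1 burnt (F count now 0)
Fire out after step 8
Initially T: 15, now '.': 21
Total burnt (originally-T cells now '.'): 11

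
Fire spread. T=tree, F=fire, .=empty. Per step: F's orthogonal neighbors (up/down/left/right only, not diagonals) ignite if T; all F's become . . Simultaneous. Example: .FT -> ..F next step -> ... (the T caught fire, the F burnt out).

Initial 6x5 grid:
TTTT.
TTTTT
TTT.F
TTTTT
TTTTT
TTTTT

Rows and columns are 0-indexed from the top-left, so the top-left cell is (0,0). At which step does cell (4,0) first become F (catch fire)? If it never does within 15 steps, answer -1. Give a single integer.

Step 1: cell (4,0)='T' (+2 fires, +1 burnt)
Step 2: cell (4,0)='T' (+3 fires, +2 burnt)
Step 3: cell (4,0)='T' (+5 fires, +3 burnt)
Step 4: cell (4,0)='T' (+6 fires, +5 burnt)
Step 5: cell (4,0)='T' (+6 fires, +6 burnt)
Step 6: cell (4,0)='F' (+4 fires, +6 burnt)
  -> target ignites at step 6
Step 7: cell (4,0)='.' (+1 fires, +4 burnt)
Step 8: cell (4,0)='.' (+0 fires, +1 burnt)
  fire out at step 8

6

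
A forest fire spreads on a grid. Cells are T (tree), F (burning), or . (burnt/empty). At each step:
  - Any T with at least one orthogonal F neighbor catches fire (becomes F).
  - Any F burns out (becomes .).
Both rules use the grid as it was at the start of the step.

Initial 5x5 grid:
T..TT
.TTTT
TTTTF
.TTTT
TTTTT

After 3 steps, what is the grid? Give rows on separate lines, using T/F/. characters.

Step 1: 3 trees catch fire, 1 burn out
  T..TT
  .TTTF
  TTTF.
  .TTTF
  TTTTT
Step 2: 5 trees catch fire, 3 burn out
  T..TF
  .TTF.
  TTF..
  .TTF.
  TTTTF
Step 3: 5 trees catch fire, 5 burn out
  T..F.
  .TF..
  TF...
  .TF..
  TTTF.

T..F.
.TF..
TF...
.TF..
TTTF.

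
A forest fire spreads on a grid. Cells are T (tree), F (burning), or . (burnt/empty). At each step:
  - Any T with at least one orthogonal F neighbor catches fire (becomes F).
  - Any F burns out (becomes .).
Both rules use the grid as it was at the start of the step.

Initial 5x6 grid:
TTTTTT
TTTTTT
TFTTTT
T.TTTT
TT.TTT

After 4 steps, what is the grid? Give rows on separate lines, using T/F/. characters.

Step 1: 3 trees catch fire, 1 burn out
  TTTTTT
  TFTTTT
  F.FTTT
  T.TTTT
  TT.TTT
Step 2: 6 trees catch fire, 3 burn out
  TFTTTT
  F.FTTT
  ...FTT
  F.FTTT
  TT.TTT
Step 3: 6 trees catch fire, 6 burn out
  F.FTTT
  ...FTT
  ....FT
  ...FTT
  FT.TTT
Step 4: 6 trees catch fire, 6 burn out
  ...FTT
  ....FT
  .....F
  ....FT
  .F.FTT

...FTT
....FT
.....F
....FT
.F.FTT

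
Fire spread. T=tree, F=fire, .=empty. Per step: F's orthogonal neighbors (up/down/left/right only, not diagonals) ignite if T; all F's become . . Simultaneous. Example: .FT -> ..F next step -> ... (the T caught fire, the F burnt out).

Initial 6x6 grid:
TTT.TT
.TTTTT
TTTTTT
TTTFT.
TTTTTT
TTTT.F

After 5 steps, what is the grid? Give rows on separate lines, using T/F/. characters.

Step 1: 5 trees catch fire, 2 burn out
  TTT.TT
  .TTTTT
  TTTFTT
  TTF.F.
  TTTFTF
  TTTT..
Step 2: 7 trees catch fire, 5 burn out
  TTT.TT
  .TTFTT
  TTF.FT
  TF....
  TTF.F.
  TTTF..
Step 3: 7 trees catch fire, 7 burn out
  TTT.TT
  .TF.FT
  TF...F
  F.....
  TF....
  TTF...
Step 4: 7 trees catch fire, 7 burn out
  TTF.FT
  .F...F
  F.....
  ......
  F.....
  TF....
Step 5: 3 trees catch fire, 7 burn out
  TF...F
  ......
  ......
  ......
  ......
  F.....

TF...F
......
......
......
......
F.....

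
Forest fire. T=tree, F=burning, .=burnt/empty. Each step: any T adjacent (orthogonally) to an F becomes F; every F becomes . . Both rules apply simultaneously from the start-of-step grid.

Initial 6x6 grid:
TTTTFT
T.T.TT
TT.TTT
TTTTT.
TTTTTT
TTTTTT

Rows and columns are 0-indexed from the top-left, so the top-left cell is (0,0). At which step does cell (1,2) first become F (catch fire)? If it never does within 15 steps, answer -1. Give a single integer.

Step 1: cell (1,2)='T' (+3 fires, +1 burnt)
Step 2: cell (1,2)='T' (+3 fires, +3 burnt)
Step 3: cell (1,2)='F' (+5 fires, +3 burnt)
  -> target ignites at step 3
Step 4: cell (1,2)='.' (+3 fires, +5 burnt)
Step 5: cell (1,2)='.' (+5 fires, +3 burnt)
Step 6: cell (1,2)='.' (+5 fires, +5 burnt)
Step 7: cell (1,2)='.' (+4 fires, +5 burnt)
Step 8: cell (1,2)='.' (+2 fires, +4 burnt)
Step 9: cell (1,2)='.' (+1 fires, +2 burnt)
Step 10: cell (1,2)='.' (+0 fires, +1 burnt)
  fire out at step 10

3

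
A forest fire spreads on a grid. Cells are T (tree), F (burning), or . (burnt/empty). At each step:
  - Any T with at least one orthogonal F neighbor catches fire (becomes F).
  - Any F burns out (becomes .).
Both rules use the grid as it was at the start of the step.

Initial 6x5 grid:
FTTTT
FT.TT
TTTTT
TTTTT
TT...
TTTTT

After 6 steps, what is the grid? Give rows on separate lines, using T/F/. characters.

Step 1: 3 trees catch fire, 2 burn out
  .FTTT
  .F.TT
  FTTTT
  TTTTT
  TT...
  TTTTT
Step 2: 3 trees catch fire, 3 burn out
  ..FTT
  ...TT
  .FTTT
  FTTTT
  TT...
  TTTTT
Step 3: 4 trees catch fire, 3 burn out
  ...FT
  ...TT
  ..FTT
  .FTTT
  FT...
  TTTTT
Step 4: 6 trees catch fire, 4 burn out
  ....F
  ...FT
  ...FT
  ..FTT
  .F...
  FTTTT
Step 5: 4 trees catch fire, 6 burn out
  .....
  ....F
  ....F
  ...FT
  .....
  .FTTT
Step 6: 2 trees catch fire, 4 burn out
  .....
  .....
  .....
  ....F
  .....
  ..FTT

.....
.....
.....
....F
.....
..FTT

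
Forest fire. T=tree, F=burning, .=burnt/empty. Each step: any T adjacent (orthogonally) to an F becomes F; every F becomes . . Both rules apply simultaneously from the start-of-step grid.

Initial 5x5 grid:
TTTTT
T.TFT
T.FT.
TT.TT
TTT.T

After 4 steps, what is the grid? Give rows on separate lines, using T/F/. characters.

Step 1: 4 trees catch fire, 2 burn out
  TTTFT
  T.F.F
  T..F.
  TT.TT
  TTT.T
Step 2: 3 trees catch fire, 4 burn out
  TTF.F
  T....
  T....
  TT.FT
  TTT.T
Step 3: 2 trees catch fire, 3 burn out
  TF...
  T....
  T....
  TT..F
  TTT.T
Step 4: 2 trees catch fire, 2 burn out
  F....
  T....
  T....
  TT...
  TTT.F

F....
T....
T....
TT...
TTT.F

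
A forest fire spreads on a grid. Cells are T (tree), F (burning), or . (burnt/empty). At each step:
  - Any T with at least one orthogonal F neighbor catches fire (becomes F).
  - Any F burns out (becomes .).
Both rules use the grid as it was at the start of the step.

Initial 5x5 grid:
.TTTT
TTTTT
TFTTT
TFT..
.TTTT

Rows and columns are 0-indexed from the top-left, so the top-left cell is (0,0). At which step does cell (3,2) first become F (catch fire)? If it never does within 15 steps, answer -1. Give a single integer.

Step 1: cell (3,2)='F' (+6 fires, +2 burnt)
  -> target ignites at step 1
Step 2: cell (3,2)='.' (+5 fires, +6 burnt)
Step 3: cell (3,2)='.' (+4 fires, +5 burnt)
Step 4: cell (3,2)='.' (+3 fires, +4 burnt)
Step 5: cell (3,2)='.' (+1 fires, +3 burnt)
Step 6: cell (3,2)='.' (+0 fires, +1 burnt)
  fire out at step 6

1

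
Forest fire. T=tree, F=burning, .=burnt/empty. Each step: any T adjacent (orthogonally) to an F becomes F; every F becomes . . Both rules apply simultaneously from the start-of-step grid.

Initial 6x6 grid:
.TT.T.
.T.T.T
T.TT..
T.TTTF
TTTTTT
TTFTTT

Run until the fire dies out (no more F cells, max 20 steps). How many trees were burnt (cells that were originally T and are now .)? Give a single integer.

Step 1: +5 fires, +2 burnt (F count now 5)
Step 2: +8 fires, +5 burnt (F count now 8)
Step 3: +3 fires, +8 burnt (F count now 3)
Step 4: +2 fires, +3 burnt (F count now 2)
Step 5: +1 fires, +2 burnt (F count now 1)
Step 6: +0 fires, +1 burnt (F count now 0)
Fire out after step 6
Initially T: 24, now '.': 31
Total burnt (originally-T cells now '.'): 19

Answer: 19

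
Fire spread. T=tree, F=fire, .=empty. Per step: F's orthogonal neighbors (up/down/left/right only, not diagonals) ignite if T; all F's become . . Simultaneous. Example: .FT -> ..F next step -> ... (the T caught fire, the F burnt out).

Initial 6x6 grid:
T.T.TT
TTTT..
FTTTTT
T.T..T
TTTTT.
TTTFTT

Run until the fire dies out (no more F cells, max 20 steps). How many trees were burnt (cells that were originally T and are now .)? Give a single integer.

Step 1: +6 fires, +2 burnt (F count now 6)
Step 2: +8 fires, +6 burnt (F count now 8)
Step 3: +5 fires, +8 burnt (F count now 5)
Step 4: +3 fires, +5 burnt (F count now 3)
Step 5: +1 fires, +3 burnt (F count now 1)
Step 6: +1 fires, +1 burnt (F count now 1)
Step 7: +0 fires, +1 burnt (F count now 0)
Fire out after step 7
Initially T: 26, now '.': 34
Total burnt (originally-T cells now '.'): 24

Answer: 24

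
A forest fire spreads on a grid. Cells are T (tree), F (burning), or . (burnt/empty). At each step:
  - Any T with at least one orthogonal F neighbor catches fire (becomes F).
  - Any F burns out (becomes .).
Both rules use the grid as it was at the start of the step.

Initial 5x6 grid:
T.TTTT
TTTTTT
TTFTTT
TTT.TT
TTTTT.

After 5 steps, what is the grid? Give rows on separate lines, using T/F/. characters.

Step 1: 4 trees catch fire, 1 burn out
  T.TTTT
  TTFTTT
  TF.FTT
  TTF.TT
  TTTTT.
Step 2: 7 trees catch fire, 4 burn out
  T.FTTT
  TF.FTT
  F...FT
  TF..TT
  TTFTT.
Step 3: 8 trees catch fire, 7 burn out
  T..FTT
  F...FT
  .....F
  F...FT
  TF.FT.
Step 4: 6 trees catch fire, 8 burn out
  F...FT
  .....F
  ......
  .....F
  F...F.
Step 5: 1 trees catch fire, 6 burn out
  .....F
  ......
  ......
  ......
  ......

.....F
......
......
......
......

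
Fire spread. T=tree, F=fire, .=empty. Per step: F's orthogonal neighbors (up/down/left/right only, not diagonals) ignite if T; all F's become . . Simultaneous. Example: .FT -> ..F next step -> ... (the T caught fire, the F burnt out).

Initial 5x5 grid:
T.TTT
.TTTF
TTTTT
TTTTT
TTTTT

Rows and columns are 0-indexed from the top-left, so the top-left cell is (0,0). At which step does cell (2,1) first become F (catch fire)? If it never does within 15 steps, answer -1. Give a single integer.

Step 1: cell (2,1)='T' (+3 fires, +1 burnt)
Step 2: cell (2,1)='T' (+4 fires, +3 burnt)
Step 3: cell (2,1)='T' (+5 fires, +4 burnt)
Step 4: cell (2,1)='F' (+3 fires, +5 burnt)
  -> target ignites at step 4
Step 5: cell (2,1)='.' (+3 fires, +3 burnt)
Step 6: cell (2,1)='.' (+2 fires, +3 burnt)
Step 7: cell (2,1)='.' (+1 fires, +2 burnt)
Step 8: cell (2,1)='.' (+0 fires, +1 burnt)
  fire out at step 8

4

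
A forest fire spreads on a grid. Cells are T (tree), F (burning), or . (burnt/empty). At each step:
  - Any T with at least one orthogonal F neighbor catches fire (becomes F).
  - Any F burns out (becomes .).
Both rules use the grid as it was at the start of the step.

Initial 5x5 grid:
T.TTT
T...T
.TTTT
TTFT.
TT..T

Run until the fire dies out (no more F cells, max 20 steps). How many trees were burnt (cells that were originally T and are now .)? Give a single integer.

Step 1: +3 fires, +1 burnt (F count now 3)
Step 2: +4 fires, +3 burnt (F count now 4)
Step 3: +2 fires, +4 burnt (F count now 2)
Step 4: +1 fires, +2 burnt (F count now 1)
Step 5: +1 fires, +1 burnt (F count now 1)
Step 6: +1 fires, +1 burnt (F count now 1)
Step 7: +1 fires, +1 burnt (F count now 1)
Step 8: +0 fires, +1 burnt (F count now 0)
Fire out after step 8
Initially T: 16, now '.': 22
Total burnt (originally-T cells now '.'): 13

Answer: 13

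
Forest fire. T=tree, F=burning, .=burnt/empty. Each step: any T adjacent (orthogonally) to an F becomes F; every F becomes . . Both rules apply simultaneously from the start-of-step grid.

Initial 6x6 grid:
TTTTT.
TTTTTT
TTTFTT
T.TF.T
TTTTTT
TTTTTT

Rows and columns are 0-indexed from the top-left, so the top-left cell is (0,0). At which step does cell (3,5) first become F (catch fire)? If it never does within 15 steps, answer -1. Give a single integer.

Step 1: cell (3,5)='T' (+5 fires, +2 burnt)
Step 2: cell (3,5)='T' (+8 fires, +5 burnt)
Step 3: cell (3,5)='F' (+10 fires, +8 burnt)
  -> target ignites at step 3
Step 4: cell (3,5)='.' (+6 fires, +10 burnt)
Step 5: cell (3,5)='.' (+2 fires, +6 burnt)
Step 6: cell (3,5)='.' (+0 fires, +2 burnt)
  fire out at step 6

3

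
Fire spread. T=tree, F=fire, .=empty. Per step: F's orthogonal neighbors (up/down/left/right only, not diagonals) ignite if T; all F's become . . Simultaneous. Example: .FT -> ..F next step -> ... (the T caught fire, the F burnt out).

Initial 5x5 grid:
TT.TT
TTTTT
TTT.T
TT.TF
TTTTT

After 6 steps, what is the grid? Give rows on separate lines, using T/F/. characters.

Step 1: 3 trees catch fire, 1 burn out
  TT.TT
  TTTTT
  TTT.F
  TT.F.
  TTTTF
Step 2: 2 trees catch fire, 3 burn out
  TT.TT
  TTTTF
  TTT..
  TT...
  TTTF.
Step 3: 3 trees catch fire, 2 burn out
  TT.TF
  TTTF.
  TTT..
  TT...
  TTF..
Step 4: 3 trees catch fire, 3 burn out
  TT.F.
  TTF..
  TTT..
  TT...
  TF...
Step 5: 4 trees catch fire, 3 burn out
  TT...
  TF...
  TTF..
  TF...
  F....
Step 6: 4 trees catch fire, 4 burn out
  TF...
  F....
  TF...
  F....
  .....

TF...
F....
TF...
F....
.....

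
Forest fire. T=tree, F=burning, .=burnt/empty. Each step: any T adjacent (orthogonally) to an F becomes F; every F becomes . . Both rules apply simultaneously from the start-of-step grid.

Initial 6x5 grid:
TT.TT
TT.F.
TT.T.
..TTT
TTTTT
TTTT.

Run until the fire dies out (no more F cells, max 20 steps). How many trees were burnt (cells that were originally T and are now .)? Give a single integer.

Step 1: +2 fires, +1 burnt (F count now 2)
Step 2: +2 fires, +2 burnt (F count now 2)
Step 3: +3 fires, +2 burnt (F count now 3)
Step 4: +3 fires, +3 burnt (F count now 3)
Step 5: +2 fires, +3 burnt (F count now 2)
Step 6: +2 fires, +2 burnt (F count now 2)
Step 7: +1 fires, +2 burnt (F count now 1)
Step 8: +0 fires, +1 burnt (F count now 0)
Fire out after step 8
Initially T: 21, now '.': 24
Total burnt (originally-T cells now '.'): 15

Answer: 15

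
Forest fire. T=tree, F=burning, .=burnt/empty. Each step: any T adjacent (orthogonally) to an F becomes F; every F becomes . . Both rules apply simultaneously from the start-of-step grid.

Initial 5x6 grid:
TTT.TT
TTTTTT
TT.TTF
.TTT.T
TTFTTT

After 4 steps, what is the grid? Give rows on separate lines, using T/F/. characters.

Step 1: 6 trees catch fire, 2 burn out
  TTT.TT
  TTTTTF
  TT.TF.
  .TFT.F
  TF.FTT
Step 2: 8 trees catch fire, 6 burn out
  TTT.TF
  TTTTF.
  TT.F..
  .F.F..
  F...FF
Step 3: 3 trees catch fire, 8 burn out
  TTT.F.
  TTTF..
  TF....
  ......
  ......
Step 4: 3 trees catch fire, 3 burn out
  TTT...
  TFF...
  F.....
  ......
  ......

TTT...
TFF...
F.....
......
......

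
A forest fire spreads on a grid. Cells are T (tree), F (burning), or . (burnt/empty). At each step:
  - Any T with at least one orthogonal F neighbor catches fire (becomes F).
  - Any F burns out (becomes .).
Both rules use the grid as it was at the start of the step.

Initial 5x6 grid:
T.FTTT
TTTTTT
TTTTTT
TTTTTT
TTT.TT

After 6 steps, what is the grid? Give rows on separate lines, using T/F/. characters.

Step 1: 2 trees catch fire, 1 burn out
  T..FTT
  TTFTTT
  TTTTTT
  TTTTTT
  TTT.TT
Step 2: 4 trees catch fire, 2 burn out
  T...FT
  TF.FTT
  TTFTTT
  TTTTTT
  TTT.TT
Step 3: 6 trees catch fire, 4 burn out
  T....F
  F...FT
  TF.FTT
  TTFTTT
  TTT.TT
Step 4: 7 trees catch fire, 6 burn out
  F.....
  .....F
  F...FT
  TF.FTT
  TTF.TT
Step 5: 4 trees catch fire, 7 burn out
  ......
  ......
  .....F
  F...FT
  TF..TT
Step 6: 3 trees catch fire, 4 burn out
  ......
  ......
  ......
  .....F
  F...FT

......
......
......
.....F
F...FT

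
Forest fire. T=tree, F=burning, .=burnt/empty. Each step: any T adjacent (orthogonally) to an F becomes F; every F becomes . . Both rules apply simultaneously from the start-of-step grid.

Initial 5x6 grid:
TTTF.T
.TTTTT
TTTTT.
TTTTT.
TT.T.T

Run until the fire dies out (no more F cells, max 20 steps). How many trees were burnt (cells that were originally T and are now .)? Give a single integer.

Step 1: +2 fires, +1 burnt (F count now 2)
Step 2: +4 fires, +2 burnt (F count now 4)
Step 3: +6 fires, +4 burnt (F count now 6)
Step 4: +5 fires, +6 burnt (F count now 5)
Step 5: +2 fires, +5 burnt (F count now 2)
Step 6: +2 fires, +2 burnt (F count now 2)
Step 7: +1 fires, +2 burnt (F count now 1)
Step 8: +0 fires, +1 burnt (F count now 0)
Fire out after step 8
Initially T: 23, now '.': 29
Total burnt (originally-T cells now '.'): 22

Answer: 22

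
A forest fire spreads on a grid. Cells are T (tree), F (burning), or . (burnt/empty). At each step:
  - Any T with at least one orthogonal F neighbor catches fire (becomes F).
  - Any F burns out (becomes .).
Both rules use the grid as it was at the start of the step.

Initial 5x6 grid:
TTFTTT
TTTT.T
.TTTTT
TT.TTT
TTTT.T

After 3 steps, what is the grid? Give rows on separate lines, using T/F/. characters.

Step 1: 3 trees catch fire, 1 burn out
  TF.FTT
  TTFT.T
  .TTTTT
  TT.TTT
  TTTT.T
Step 2: 5 trees catch fire, 3 burn out
  F...FT
  TF.F.T
  .TFTTT
  TT.TTT
  TTTT.T
Step 3: 4 trees catch fire, 5 burn out
  .....F
  F....T
  .F.FTT
  TT.TTT
  TTTT.T

.....F
F....T
.F.FTT
TT.TTT
TTTT.T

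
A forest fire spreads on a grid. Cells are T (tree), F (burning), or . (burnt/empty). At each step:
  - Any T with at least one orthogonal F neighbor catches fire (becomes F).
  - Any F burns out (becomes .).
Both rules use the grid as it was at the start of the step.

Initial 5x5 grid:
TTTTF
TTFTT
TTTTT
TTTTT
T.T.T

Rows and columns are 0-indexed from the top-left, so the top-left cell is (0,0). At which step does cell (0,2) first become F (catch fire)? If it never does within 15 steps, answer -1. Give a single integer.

Step 1: cell (0,2)='F' (+6 fires, +2 burnt)
  -> target ignites at step 1
Step 2: cell (0,2)='.' (+6 fires, +6 burnt)
Step 3: cell (0,2)='.' (+6 fires, +6 burnt)
Step 4: cell (0,2)='.' (+2 fires, +6 burnt)
Step 5: cell (0,2)='.' (+1 fires, +2 burnt)
Step 6: cell (0,2)='.' (+0 fires, +1 burnt)
  fire out at step 6

1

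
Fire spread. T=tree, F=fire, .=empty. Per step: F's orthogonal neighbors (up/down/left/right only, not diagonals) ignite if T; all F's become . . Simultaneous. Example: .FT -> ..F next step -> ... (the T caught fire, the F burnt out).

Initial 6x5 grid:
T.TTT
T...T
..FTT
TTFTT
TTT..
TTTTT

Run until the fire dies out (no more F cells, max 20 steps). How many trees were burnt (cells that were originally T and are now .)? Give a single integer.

Step 1: +4 fires, +2 burnt (F count now 4)
Step 2: +5 fires, +4 burnt (F count now 5)
Step 3: +4 fires, +5 burnt (F count now 4)
Step 4: +3 fires, +4 burnt (F count now 3)
Step 5: +1 fires, +3 burnt (F count now 1)
Step 6: +1 fires, +1 burnt (F count now 1)
Step 7: +0 fires, +1 burnt (F count now 0)
Fire out after step 7
Initially T: 20, now '.': 28
Total burnt (originally-T cells now '.'): 18

Answer: 18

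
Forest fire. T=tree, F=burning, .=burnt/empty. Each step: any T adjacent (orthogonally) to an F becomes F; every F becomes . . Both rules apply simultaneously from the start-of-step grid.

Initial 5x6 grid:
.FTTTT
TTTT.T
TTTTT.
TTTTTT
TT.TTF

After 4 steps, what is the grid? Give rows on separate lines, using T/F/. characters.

Step 1: 4 trees catch fire, 2 burn out
  ..FTTT
  TFTT.T
  TTTTT.
  TTTTTF
  TT.TF.
Step 2: 6 trees catch fire, 4 burn out
  ...FTT
  F.FT.T
  TFTTT.
  TTTTF.
  TT.F..
Step 3: 7 trees catch fire, 6 burn out
  ....FT
  ...F.T
  F.FTF.
  TFTF..
  TT....
Step 4: 5 trees catch fire, 7 burn out
  .....F
  .....T
  ...F..
  F.F...
  TF....

.....F
.....T
...F..
F.F...
TF....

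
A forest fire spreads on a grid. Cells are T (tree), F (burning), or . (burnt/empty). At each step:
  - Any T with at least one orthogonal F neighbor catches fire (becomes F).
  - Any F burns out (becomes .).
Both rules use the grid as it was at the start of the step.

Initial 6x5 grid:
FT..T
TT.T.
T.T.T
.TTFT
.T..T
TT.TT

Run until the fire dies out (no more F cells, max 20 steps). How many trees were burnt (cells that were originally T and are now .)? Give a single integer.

Answer: 15

Derivation:
Step 1: +4 fires, +2 burnt (F count now 4)
Step 2: +6 fires, +4 burnt (F count now 6)
Step 3: +2 fires, +6 burnt (F count now 2)
Step 4: +2 fires, +2 burnt (F count now 2)
Step 5: +1 fires, +2 burnt (F count now 1)
Step 6: +0 fires, +1 burnt (F count now 0)
Fire out after step 6
Initially T: 17, now '.': 28
Total burnt (originally-T cells now '.'): 15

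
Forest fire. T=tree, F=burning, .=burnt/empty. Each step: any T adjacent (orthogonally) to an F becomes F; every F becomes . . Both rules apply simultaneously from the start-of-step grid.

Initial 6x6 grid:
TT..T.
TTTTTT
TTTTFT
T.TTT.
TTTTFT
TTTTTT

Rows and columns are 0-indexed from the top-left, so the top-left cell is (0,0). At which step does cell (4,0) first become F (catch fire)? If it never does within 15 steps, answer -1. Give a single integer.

Step 1: cell (4,0)='T' (+7 fires, +2 burnt)
Step 2: cell (4,0)='T' (+8 fires, +7 burnt)
Step 3: cell (4,0)='T' (+5 fires, +8 burnt)
Step 4: cell (4,0)='F' (+4 fires, +5 burnt)
  -> target ignites at step 4
Step 5: cell (4,0)='.' (+4 fires, +4 burnt)
Step 6: cell (4,0)='.' (+1 fires, +4 burnt)
Step 7: cell (4,0)='.' (+0 fires, +1 burnt)
  fire out at step 7

4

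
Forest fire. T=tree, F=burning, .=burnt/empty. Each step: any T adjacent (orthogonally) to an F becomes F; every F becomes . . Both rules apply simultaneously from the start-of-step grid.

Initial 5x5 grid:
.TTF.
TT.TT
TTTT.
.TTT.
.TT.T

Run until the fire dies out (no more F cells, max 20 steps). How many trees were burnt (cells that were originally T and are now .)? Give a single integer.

Step 1: +2 fires, +1 burnt (F count now 2)
Step 2: +3 fires, +2 burnt (F count now 3)
Step 3: +3 fires, +3 burnt (F count now 3)
Step 4: +3 fires, +3 burnt (F count now 3)
Step 5: +3 fires, +3 burnt (F count now 3)
Step 6: +1 fires, +3 burnt (F count now 1)
Step 7: +0 fires, +1 burnt (F count now 0)
Fire out after step 7
Initially T: 16, now '.': 24
Total burnt (originally-T cells now '.'): 15

Answer: 15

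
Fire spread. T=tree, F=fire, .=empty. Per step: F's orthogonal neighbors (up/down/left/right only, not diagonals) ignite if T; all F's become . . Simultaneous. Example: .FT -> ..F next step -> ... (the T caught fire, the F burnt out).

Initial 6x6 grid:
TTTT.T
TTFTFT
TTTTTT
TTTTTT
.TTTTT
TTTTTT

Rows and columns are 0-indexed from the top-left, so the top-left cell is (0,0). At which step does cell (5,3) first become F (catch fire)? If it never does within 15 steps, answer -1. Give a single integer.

Step 1: cell (5,3)='T' (+6 fires, +2 burnt)
Step 2: cell (5,3)='T' (+9 fires, +6 burnt)
Step 3: cell (5,3)='T' (+7 fires, +9 burnt)
Step 4: cell (5,3)='T' (+6 fires, +7 burnt)
Step 5: cell (5,3)='F' (+3 fires, +6 burnt)
  -> target ignites at step 5
Step 6: cell (5,3)='.' (+1 fires, +3 burnt)
Step 7: cell (5,3)='.' (+0 fires, +1 burnt)
  fire out at step 7

5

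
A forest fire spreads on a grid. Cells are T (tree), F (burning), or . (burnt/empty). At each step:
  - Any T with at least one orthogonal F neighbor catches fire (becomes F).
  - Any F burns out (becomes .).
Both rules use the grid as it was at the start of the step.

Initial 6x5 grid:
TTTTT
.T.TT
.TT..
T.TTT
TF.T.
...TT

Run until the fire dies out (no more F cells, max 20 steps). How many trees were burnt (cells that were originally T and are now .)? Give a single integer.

Step 1: +1 fires, +1 burnt (F count now 1)
Step 2: +1 fires, +1 burnt (F count now 1)
Step 3: +0 fires, +1 burnt (F count now 0)
Fire out after step 3
Initially T: 18, now '.': 14
Total burnt (originally-T cells now '.'): 2

Answer: 2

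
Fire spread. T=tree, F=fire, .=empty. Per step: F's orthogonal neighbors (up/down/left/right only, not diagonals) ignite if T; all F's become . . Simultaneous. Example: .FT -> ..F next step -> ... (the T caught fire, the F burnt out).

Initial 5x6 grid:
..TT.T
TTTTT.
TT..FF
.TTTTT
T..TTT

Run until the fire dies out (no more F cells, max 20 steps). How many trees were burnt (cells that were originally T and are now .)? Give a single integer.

Answer: 17

Derivation:
Step 1: +3 fires, +2 burnt (F count now 3)
Step 2: +4 fires, +3 burnt (F count now 4)
Step 3: +4 fires, +4 burnt (F count now 4)
Step 4: +3 fires, +4 burnt (F count now 3)
Step 5: +2 fires, +3 burnt (F count now 2)
Step 6: +1 fires, +2 burnt (F count now 1)
Step 7: +0 fires, +1 burnt (F count now 0)
Fire out after step 7
Initially T: 19, now '.': 28
Total burnt (originally-T cells now '.'): 17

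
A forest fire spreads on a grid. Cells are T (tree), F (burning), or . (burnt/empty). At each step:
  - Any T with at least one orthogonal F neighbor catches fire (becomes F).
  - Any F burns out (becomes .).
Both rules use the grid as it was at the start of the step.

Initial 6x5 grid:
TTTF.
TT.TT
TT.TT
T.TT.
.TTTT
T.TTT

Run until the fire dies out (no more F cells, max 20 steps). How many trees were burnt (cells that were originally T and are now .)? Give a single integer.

Step 1: +2 fires, +1 burnt (F count now 2)
Step 2: +3 fires, +2 burnt (F count now 3)
Step 3: +4 fires, +3 burnt (F count now 4)
Step 4: +4 fires, +4 burnt (F count now 4)
Step 5: +4 fires, +4 burnt (F count now 4)
Step 6: +4 fires, +4 burnt (F count now 4)
Step 7: +0 fires, +4 burnt (F count now 0)
Fire out after step 7
Initially T: 22, now '.': 29
Total burnt (originally-T cells now '.'): 21

Answer: 21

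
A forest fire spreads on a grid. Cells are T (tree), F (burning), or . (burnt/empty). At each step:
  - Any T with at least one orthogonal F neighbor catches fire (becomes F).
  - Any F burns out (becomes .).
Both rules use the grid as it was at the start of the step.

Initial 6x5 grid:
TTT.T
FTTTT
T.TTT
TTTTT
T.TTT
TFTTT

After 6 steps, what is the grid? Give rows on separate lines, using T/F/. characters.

Step 1: 5 trees catch fire, 2 burn out
  FTT.T
  .FTTT
  F.TTT
  TTTTT
  T.TTT
  F.FTT
Step 2: 6 trees catch fire, 5 burn out
  .FT.T
  ..FTT
  ..TTT
  FTTTT
  F.FTT
  ...FT
Step 3: 7 trees catch fire, 6 burn out
  ..F.T
  ...FT
  ..FTT
  .FFTT
  ...FT
  ....F
Step 4: 4 trees catch fire, 7 burn out
  ....T
  ....F
  ...FT
  ...FT
  ....F
  .....
Step 5: 3 trees catch fire, 4 burn out
  ....F
  .....
  ....F
  ....F
  .....
  .....
Step 6: 0 trees catch fire, 3 burn out
  .....
  .....
  .....
  .....
  .....
  .....

.....
.....
.....
.....
.....
.....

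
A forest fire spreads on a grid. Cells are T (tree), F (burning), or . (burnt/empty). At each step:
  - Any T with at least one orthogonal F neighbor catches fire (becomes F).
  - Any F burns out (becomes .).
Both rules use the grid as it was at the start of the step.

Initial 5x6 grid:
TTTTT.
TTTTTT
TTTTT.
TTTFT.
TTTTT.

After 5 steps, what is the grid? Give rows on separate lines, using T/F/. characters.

Step 1: 4 trees catch fire, 1 burn out
  TTTTT.
  TTTTTT
  TTTFT.
  TTF.F.
  TTTFT.
Step 2: 6 trees catch fire, 4 burn out
  TTTTT.
  TTTFTT
  TTF.F.
  TF....
  TTF.F.
Step 3: 6 trees catch fire, 6 burn out
  TTTFT.
  TTF.FT
  TF....
  F.....
  TF....
Step 4: 6 trees catch fire, 6 burn out
  TTF.F.
  TF...F
  F.....
  ......
  F.....
Step 5: 2 trees catch fire, 6 burn out
  TF....
  F.....
  ......
  ......
  ......

TF....
F.....
......
......
......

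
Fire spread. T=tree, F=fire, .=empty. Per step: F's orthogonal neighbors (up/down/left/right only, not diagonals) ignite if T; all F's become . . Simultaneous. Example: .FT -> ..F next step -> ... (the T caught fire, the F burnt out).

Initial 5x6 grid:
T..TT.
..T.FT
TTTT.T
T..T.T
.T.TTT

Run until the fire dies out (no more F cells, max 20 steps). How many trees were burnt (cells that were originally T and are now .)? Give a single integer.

Step 1: +2 fires, +1 burnt (F count now 2)
Step 2: +2 fires, +2 burnt (F count now 2)
Step 3: +1 fires, +2 burnt (F count now 1)
Step 4: +1 fires, +1 burnt (F count now 1)
Step 5: +1 fires, +1 burnt (F count now 1)
Step 6: +1 fires, +1 burnt (F count now 1)
Step 7: +1 fires, +1 burnt (F count now 1)
Step 8: +1 fires, +1 burnt (F count now 1)
Step 9: +1 fires, +1 burnt (F count now 1)
Step 10: +2 fires, +1 burnt (F count now 2)
Step 11: +1 fires, +2 burnt (F count now 1)
Step 12: +1 fires, +1 burnt (F count now 1)
Step 13: +0 fires, +1 burnt (F count now 0)
Fire out after step 13
Initially T: 17, now '.': 28
Total burnt (originally-T cells now '.'): 15

Answer: 15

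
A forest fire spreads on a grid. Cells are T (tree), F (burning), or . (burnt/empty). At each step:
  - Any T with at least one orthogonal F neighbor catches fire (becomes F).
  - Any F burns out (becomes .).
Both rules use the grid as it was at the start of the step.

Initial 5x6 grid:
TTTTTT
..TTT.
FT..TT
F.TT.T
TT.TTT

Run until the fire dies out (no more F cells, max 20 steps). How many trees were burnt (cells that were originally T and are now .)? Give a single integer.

Answer: 3

Derivation:
Step 1: +2 fires, +2 burnt (F count now 2)
Step 2: +1 fires, +2 burnt (F count now 1)
Step 3: +0 fires, +1 burnt (F count now 0)
Fire out after step 3
Initially T: 20, now '.': 13
Total burnt (originally-T cells now '.'): 3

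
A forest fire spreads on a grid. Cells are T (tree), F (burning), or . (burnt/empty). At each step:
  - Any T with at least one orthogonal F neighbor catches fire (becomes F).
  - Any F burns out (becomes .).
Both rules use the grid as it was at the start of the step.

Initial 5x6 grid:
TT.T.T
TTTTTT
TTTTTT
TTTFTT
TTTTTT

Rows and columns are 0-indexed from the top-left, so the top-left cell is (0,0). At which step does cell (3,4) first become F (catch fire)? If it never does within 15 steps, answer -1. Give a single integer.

Step 1: cell (3,4)='F' (+4 fires, +1 burnt)
  -> target ignites at step 1
Step 2: cell (3,4)='.' (+7 fires, +4 burnt)
Step 3: cell (3,4)='.' (+8 fires, +7 burnt)
Step 4: cell (3,4)='.' (+4 fires, +8 burnt)
Step 5: cell (3,4)='.' (+3 fires, +4 burnt)
Step 6: cell (3,4)='.' (+1 fires, +3 burnt)
Step 7: cell (3,4)='.' (+0 fires, +1 burnt)
  fire out at step 7

1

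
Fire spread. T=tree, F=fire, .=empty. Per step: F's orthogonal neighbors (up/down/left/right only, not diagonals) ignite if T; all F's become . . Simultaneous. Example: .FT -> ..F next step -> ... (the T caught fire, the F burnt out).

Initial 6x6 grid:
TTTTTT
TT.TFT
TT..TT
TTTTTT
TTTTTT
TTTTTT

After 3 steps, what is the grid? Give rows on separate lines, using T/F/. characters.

Step 1: 4 trees catch fire, 1 burn out
  TTTTFT
  TT.F.F
  TT..FT
  TTTTTT
  TTTTTT
  TTTTTT
Step 2: 4 trees catch fire, 4 burn out
  TTTF.F
  TT....
  TT...F
  TTTTFT
  TTTTTT
  TTTTTT
Step 3: 4 trees catch fire, 4 burn out
  TTF...
  TT....
  TT....
  TTTF.F
  TTTTFT
  TTTTTT

TTF...
TT....
TT....
TTTF.F
TTTTFT
TTTTTT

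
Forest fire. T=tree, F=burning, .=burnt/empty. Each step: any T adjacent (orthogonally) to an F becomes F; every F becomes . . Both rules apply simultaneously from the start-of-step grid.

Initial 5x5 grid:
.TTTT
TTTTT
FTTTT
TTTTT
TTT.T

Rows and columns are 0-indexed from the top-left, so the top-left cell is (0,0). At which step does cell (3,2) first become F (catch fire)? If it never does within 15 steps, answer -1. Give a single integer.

Step 1: cell (3,2)='T' (+3 fires, +1 burnt)
Step 2: cell (3,2)='T' (+4 fires, +3 burnt)
Step 3: cell (3,2)='F' (+5 fires, +4 burnt)
  -> target ignites at step 3
Step 4: cell (3,2)='.' (+5 fires, +5 burnt)
Step 5: cell (3,2)='.' (+3 fires, +5 burnt)
Step 6: cell (3,2)='.' (+2 fires, +3 burnt)
Step 7: cell (3,2)='.' (+0 fires, +2 burnt)
  fire out at step 7

3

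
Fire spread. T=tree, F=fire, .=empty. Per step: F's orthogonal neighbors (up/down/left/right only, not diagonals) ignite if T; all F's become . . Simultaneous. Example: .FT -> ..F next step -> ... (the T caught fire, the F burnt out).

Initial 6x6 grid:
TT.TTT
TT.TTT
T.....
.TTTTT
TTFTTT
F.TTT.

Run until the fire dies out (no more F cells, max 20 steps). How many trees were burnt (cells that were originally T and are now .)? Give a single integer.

Step 1: +5 fires, +2 burnt (F count now 5)
Step 2: +4 fires, +5 burnt (F count now 4)
Step 3: +3 fires, +4 burnt (F count now 3)
Step 4: +1 fires, +3 burnt (F count now 1)
Step 5: +0 fires, +1 burnt (F count now 0)
Fire out after step 5
Initially T: 24, now '.': 25
Total burnt (originally-T cells now '.'): 13

Answer: 13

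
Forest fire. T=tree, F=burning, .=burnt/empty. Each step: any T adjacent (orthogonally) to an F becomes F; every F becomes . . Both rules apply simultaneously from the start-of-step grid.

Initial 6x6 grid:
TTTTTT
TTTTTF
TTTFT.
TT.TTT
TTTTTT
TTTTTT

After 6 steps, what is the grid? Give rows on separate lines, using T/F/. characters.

Step 1: 6 trees catch fire, 2 burn out
  TTTTTF
  TTTFF.
  TTF.F.
  TT.FTT
  TTTTTT
  TTTTTT
Step 2: 6 trees catch fire, 6 burn out
  TTTFF.
  TTF...
  TF....
  TT..FT
  TTTFTT
  TTTTTT
Step 3: 8 trees catch fire, 6 burn out
  TTF...
  TF....
  F.....
  TF...F
  TTF.FT
  TTTFTT
Step 4: 7 trees catch fire, 8 burn out
  TF....
  F.....
  ......
  F.....
  TF...F
  TTF.FT
Step 5: 4 trees catch fire, 7 burn out
  F.....
  ......
  ......
  ......
  F.....
  TF...F
Step 6: 1 trees catch fire, 4 burn out
  ......
  ......
  ......
  ......
  ......
  F.....

......
......
......
......
......
F.....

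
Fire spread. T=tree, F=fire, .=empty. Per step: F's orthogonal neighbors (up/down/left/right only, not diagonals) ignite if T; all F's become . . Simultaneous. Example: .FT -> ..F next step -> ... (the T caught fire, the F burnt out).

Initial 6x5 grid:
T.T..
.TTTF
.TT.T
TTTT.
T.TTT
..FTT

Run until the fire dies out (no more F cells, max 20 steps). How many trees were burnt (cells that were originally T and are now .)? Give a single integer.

Answer: 17

Derivation:
Step 1: +4 fires, +2 burnt (F count now 4)
Step 2: +4 fires, +4 burnt (F count now 4)
Step 3: +6 fires, +4 burnt (F count now 6)
Step 4: +2 fires, +6 burnt (F count now 2)
Step 5: +1 fires, +2 burnt (F count now 1)
Step 6: +0 fires, +1 burnt (F count now 0)
Fire out after step 6
Initially T: 18, now '.': 29
Total burnt (originally-T cells now '.'): 17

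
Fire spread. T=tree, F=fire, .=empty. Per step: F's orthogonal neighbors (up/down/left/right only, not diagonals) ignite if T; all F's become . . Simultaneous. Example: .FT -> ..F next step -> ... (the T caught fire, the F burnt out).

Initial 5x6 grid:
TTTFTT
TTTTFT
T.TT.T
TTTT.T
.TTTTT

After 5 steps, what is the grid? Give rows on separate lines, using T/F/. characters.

Step 1: 4 trees catch fire, 2 burn out
  TTF.FT
  TTTF.F
  T.TT.T
  TTTT.T
  .TTTTT
Step 2: 5 trees catch fire, 4 burn out
  TF...F
  TTF...
  T.TF.F
  TTTT.T
  .TTTTT
Step 3: 5 trees catch fire, 5 burn out
  F.....
  TF....
  T.F...
  TTTF.F
  .TTTTT
Step 4: 4 trees catch fire, 5 burn out
  ......
  F.....
  T.....
  TTF...
  .TTFTF
Step 5: 4 trees catch fire, 4 burn out
  ......
  ......
  F.....
  TF....
  .TF.F.

......
......
F.....
TF....
.TF.F.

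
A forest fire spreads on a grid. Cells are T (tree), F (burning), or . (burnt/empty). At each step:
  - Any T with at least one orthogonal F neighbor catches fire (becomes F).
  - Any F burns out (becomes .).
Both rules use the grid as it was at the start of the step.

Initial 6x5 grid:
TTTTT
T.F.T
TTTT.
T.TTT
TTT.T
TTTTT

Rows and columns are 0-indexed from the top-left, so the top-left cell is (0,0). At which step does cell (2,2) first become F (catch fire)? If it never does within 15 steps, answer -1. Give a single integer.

Step 1: cell (2,2)='F' (+2 fires, +1 burnt)
  -> target ignites at step 1
Step 2: cell (2,2)='.' (+5 fires, +2 burnt)
Step 3: cell (2,2)='.' (+5 fires, +5 burnt)
Step 4: cell (2,2)='.' (+6 fires, +5 burnt)
Step 5: cell (2,2)='.' (+4 fires, +6 burnt)
Step 6: cell (2,2)='.' (+2 fires, +4 burnt)
Step 7: cell (2,2)='.' (+0 fires, +2 burnt)
  fire out at step 7

1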